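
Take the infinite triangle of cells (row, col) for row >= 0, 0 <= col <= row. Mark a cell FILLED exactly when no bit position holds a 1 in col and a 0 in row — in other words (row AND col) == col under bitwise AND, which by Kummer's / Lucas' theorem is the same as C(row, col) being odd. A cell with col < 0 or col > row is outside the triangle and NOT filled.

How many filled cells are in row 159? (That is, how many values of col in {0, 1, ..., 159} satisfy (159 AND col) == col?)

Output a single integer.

Answer: 64

Derivation:
159 in binary = 10011111
popcount(159) = number of 1-bits in 10011111 = 6
A col c satisfies (159 AND c) == c iff every set bit of c is also set in 159; each of the 6 set bits of 159 can independently be on or off in c.
count = 2^6 = 64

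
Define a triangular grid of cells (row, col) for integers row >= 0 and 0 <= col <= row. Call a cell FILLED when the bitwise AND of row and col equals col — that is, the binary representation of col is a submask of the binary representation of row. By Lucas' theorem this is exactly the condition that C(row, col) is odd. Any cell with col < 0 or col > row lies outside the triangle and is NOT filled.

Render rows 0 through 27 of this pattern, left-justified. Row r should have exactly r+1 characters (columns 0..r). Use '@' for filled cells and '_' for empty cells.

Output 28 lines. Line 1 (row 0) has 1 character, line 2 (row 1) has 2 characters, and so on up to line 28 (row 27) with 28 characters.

Answer: @
@@
@_@
@@@@
@___@
@@__@@
@_@_@_@
@@@@@@@@
@_______@
@@______@@
@_@_____@_@
@@@@____@@@@
@___@___@___@
@@__@@__@@__@@
@_@_@_@_@_@_@_@
@@@@@@@@@@@@@@@@
@_______________@
@@______________@@
@_@_____________@_@
@@@@____________@@@@
@___@___________@___@
@@__@@__________@@__@@
@_@_@_@_________@_@_@_@
@@@@@@@@________@@@@@@@@
@_______@_______@_______@
@@______@@______@@______@@
@_@_____@_@_____@_@_____@_@
@@@@____@@@@____@@@@____@@@@

Derivation:
r0=0: @
r1=1: @@
r2=10: @_@
r3=11: @@@@
r4=100: @___@
r5=101: @@__@@
r6=110: @_@_@_@
r7=111: @@@@@@@@
r8=1000: @_______@
r9=1001: @@______@@
r10=1010: @_@_____@_@
r11=1011: @@@@____@@@@
r12=1100: @___@___@___@
r13=1101: @@__@@__@@__@@
r14=1110: @_@_@_@_@_@_@_@
r15=1111: @@@@@@@@@@@@@@@@
r16=10000: @_______________@
r17=10001: @@______________@@
r18=10010: @_@_____________@_@
r19=10011: @@@@____________@@@@
r20=10100: @___@___________@___@
r21=10101: @@__@@__________@@__@@
r22=10110: @_@_@_@_________@_@_@_@
r23=10111: @@@@@@@@________@@@@@@@@
r24=11000: @_______@_______@_______@
r25=11001: @@______@@______@@______@@
r26=11010: @_@_____@_@_____@_@_____@_@
r27=11011: @@@@____@@@@____@@@@____@@@@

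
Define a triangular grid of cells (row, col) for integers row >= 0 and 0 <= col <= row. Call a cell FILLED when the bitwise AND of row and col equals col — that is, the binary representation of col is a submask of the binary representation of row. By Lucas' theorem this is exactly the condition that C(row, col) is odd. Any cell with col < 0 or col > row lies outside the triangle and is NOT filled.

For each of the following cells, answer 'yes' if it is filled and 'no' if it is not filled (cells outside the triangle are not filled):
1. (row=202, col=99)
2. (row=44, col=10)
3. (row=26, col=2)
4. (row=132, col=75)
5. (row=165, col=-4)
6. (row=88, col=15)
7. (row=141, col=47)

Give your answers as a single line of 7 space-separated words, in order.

(202,99): row=0b11001010, col=0b1100011, row AND col = 0b1000010 = 66; 66 != 99 -> empty
(44,10): row=0b101100, col=0b1010, row AND col = 0b1000 = 8; 8 != 10 -> empty
(26,2): row=0b11010, col=0b10, row AND col = 0b10 = 2; 2 == 2 -> filled
(132,75): row=0b10000100, col=0b1001011, row AND col = 0b0 = 0; 0 != 75 -> empty
(165,-4): col outside [0, 165] -> not filled
(88,15): row=0b1011000, col=0b1111, row AND col = 0b1000 = 8; 8 != 15 -> empty
(141,47): row=0b10001101, col=0b101111, row AND col = 0b1101 = 13; 13 != 47 -> empty

Answer: no no yes no no no no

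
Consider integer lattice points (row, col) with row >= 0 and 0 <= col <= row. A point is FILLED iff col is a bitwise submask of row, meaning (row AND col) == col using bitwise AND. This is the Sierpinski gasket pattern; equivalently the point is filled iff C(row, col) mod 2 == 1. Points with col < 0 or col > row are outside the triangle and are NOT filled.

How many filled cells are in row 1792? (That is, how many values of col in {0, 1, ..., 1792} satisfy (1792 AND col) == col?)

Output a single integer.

1792 in binary = 11100000000
popcount(1792) = number of 1-bits in 11100000000 = 3
A col c satisfies (1792 AND c) == c iff every set bit of c is also set in 1792; each of the 3 set bits of 1792 can independently be on or off in c.
count = 2^3 = 8

Answer: 8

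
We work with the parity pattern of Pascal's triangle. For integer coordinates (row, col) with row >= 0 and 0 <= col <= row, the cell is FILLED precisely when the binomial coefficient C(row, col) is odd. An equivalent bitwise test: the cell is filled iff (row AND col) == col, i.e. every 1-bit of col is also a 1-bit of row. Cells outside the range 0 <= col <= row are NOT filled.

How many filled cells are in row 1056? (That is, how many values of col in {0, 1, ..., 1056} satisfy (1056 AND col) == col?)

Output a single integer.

Answer: 4

Derivation:
1056 in binary = 10000100000
popcount(1056) = number of 1-bits in 10000100000 = 2
A col c satisfies (1056 AND c) == c iff every set bit of c is also set in 1056; each of the 2 set bits of 1056 can independently be on or off in c.
count = 2^2 = 4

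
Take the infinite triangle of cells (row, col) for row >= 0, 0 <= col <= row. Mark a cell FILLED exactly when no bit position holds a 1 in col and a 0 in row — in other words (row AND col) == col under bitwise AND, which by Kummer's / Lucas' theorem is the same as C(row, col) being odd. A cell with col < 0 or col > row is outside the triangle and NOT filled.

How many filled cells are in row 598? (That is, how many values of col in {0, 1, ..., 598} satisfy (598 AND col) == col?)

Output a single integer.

Answer: 32

Derivation:
598 in binary = 1001010110
popcount(598) = number of 1-bits in 1001010110 = 5
A col c satisfies (598 AND c) == c iff every set bit of c is also set in 598; each of the 5 set bits of 598 can independently be on or off in c.
count = 2^5 = 32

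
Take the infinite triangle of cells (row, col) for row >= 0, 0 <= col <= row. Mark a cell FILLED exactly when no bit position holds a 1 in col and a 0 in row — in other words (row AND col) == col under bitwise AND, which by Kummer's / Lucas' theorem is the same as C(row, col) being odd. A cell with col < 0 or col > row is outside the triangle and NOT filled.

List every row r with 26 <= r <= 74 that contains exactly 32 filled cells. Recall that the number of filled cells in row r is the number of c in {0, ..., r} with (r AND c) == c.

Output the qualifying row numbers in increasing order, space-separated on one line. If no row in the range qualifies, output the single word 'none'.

Answer: 31 47 55 59 61 62

Derivation:
Row r has 2^popcount(r) filled cells, so we need popcount(r) = log2(32) = 5.
Scan r = 26..74 and keep those with exactly 5 one-bits:
r=26=11010 popcount=3 -> skip
r=27=11011 popcount=4 -> skip
r=28=11100 popcount=3 -> skip
r=29=11101 popcount=4 -> skip
r=30=11110 popcount=4 -> skip
r=31=11111 popcount=5 -> KEEP
r=32=100000 popcount=1 -> skip
r=33=100001 popcount=2 -> skip
r=34=100010 popcount=2 -> skip
r=35=100011 popcount=3 -> skip
r=36=100100 popcount=2 -> skip
r=37=100101 popcount=3 -> skip
r=38=100110 popcount=3 -> skip
r=39=100111 popcount=4 -> skip
r=40=101000 popcount=2 -> skip
r=41=101001 popcount=3 -> skip
r=42=101010 popcount=3 -> skip
r=43=101011 popcount=4 -> skip
r=44=101100 popcount=3 -> skip
r=45=101101 popcount=4 -> skip
r=46=101110 popcount=4 -> skip
r=47=101111 popcount=5 -> KEEP
r=48=110000 popcount=2 -> skip
r=49=110001 popcount=3 -> skip
r=50=110010 popcount=3 -> skip
r=51=110011 popcount=4 -> skip
r=52=110100 popcount=3 -> skip
r=53=110101 popcount=4 -> skip
r=54=110110 popcount=4 -> skip
r=55=110111 popcount=5 -> KEEP
r=56=111000 popcount=3 -> skip
r=57=111001 popcount=4 -> skip
r=58=111010 popcount=4 -> skip
r=59=111011 popcount=5 -> KEEP
r=60=111100 popcount=4 -> skip
r=61=111101 popcount=5 -> KEEP
r=62=111110 popcount=5 -> KEEP
r=63=111111 popcount=6 -> skip
r=64=1000000 popcount=1 -> skip
r=65=1000001 popcount=2 -> skip
r=66=1000010 popcount=2 -> skip
r=67=1000011 popcount=3 -> skip
r=68=1000100 popcount=2 -> skip
r=69=1000101 popcount=3 -> skip
r=70=1000110 popcount=3 -> skip
r=71=1000111 popcount=4 -> skip
r=72=1001000 popcount=2 -> skip
r=73=1001001 popcount=3 -> skip
r=74=1001010 popcount=3 -> skip
Kept rows: 31 47 55 59 61 62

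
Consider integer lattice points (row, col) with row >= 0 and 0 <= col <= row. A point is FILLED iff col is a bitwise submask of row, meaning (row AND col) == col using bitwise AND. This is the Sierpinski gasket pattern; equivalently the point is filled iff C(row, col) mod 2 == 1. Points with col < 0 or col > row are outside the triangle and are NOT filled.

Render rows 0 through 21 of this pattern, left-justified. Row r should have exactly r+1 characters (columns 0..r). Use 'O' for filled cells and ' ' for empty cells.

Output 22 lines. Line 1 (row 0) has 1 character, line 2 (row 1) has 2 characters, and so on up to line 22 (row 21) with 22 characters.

r0=0: O
r1=1: OO
r2=10: O O
r3=11: OOOO
r4=100: O   O
r5=101: OO  OO
r6=110: O O O O
r7=111: OOOOOOOO
r8=1000: O       O
r9=1001: OO      OO
r10=1010: O O     O O
r11=1011: OOOO    OOOO
r12=1100: O   O   O   O
r13=1101: OO  OO  OO  OO
r14=1110: O O O O O O O O
r15=1111: OOOOOOOOOOOOOOOO
r16=10000: O               O
r17=10001: OO              OO
r18=10010: O O             O O
r19=10011: OOOO            OOOO
r20=10100: O   O           O   O
r21=10101: OO  OO          OO  OO

Answer: O
OO
O O
OOOO
O   O
OO  OO
O O O O
OOOOOOOO
O       O
OO      OO
O O     O O
OOOO    OOOO
O   O   O   O
OO  OO  OO  OO
O O O O O O O O
OOOOOOOOOOOOOOOO
O               O
OO              OO
O O             O O
OOOO            OOOO
O   O           O   O
OO  OO          OO  OO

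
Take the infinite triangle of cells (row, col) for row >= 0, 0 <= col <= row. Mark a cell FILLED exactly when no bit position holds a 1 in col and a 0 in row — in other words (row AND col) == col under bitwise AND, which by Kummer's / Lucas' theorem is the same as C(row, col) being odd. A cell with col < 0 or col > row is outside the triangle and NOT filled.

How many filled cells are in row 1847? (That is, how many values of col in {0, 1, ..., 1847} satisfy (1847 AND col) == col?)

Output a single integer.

1847 in binary = 11100110111
popcount(1847) = number of 1-bits in 11100110111 = 8
A col c satisfies (1847 AND c) == c iff every set bit of c is also set in 1847; each of the 8 set bits of 1847 can independently be on or off in c.
count = 2^8 = 256

Answer: 256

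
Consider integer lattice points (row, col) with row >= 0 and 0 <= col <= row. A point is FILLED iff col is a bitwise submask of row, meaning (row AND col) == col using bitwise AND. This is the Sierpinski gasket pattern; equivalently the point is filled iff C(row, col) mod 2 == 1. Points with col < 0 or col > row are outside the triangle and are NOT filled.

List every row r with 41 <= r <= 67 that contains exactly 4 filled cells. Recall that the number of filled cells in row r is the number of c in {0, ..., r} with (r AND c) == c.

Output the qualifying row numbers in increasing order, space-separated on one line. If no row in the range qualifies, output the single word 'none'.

Answer: 48 65 66

Derivation:
Row r has 2^popcount(r) filled cells, so we need popcount(r) = log2(4) = 2.
Scan r = 41..67 and keep those with exactly 2 one-bits:
r=41=101001 popcount=3 -> skip
r=42=101010 popcount=3 -> skip
r=43=101011 popcount=4 -> skip
r=44=101100 popcount=3 -> skip
r=45=101101 popcount=4 -> skip
r=46=101110 popcount=4 -> skip
r=47=101111 popcount=5 -> skip
r=48=110000 popcount=2 -> KEEP
r=49=110001 popcount=3 -> skip
r=50=110010 popcount=3 -> skip
r=51=110011 popcount=4 -> skip
r=52=110100 popcount=3 -> skip
r=53=110101 popcount=4 -> skip
r=54=110110 popcount=4 -> skip
r=55=110111 popcount=5 -> skip
r=56=111000 popcount=3 -> skip
r=57=111001 popcount=4 -> skip
r=58=111010 popcount=4 -> skip
r=59=111011 popcount=5 -> skip
r=60=111100 popcount=4 -> skip
r=61=111101 popcount=5 -> skip
r=62=111110 popcount=5 -> skip
r=63=111111 popcount=6 -> skip
r=64=1000000 popcount=1 -> skip
r=65=1000001 popcount=2 -> KEEP
r=66=1000010 popcount=2 -> KEEP
r=67=1000011 popcount=3 -> skip
Kept rows: 48 65 66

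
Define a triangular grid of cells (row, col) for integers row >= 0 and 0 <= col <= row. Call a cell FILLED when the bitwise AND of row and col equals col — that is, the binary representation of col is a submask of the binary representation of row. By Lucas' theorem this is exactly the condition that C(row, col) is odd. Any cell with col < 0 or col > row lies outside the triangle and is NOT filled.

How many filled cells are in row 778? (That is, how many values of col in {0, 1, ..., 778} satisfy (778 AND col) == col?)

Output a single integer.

778 in binary = 1100001010
popcount(778) = number of 1-bits in 1100001010 = 4
A col c satisfies (778 AND c) == c iff every set bit of c is also set in 778; each of the 4 set bits of 778 can independently be on or off in c.
count = 2^4 = 16

Answer: 16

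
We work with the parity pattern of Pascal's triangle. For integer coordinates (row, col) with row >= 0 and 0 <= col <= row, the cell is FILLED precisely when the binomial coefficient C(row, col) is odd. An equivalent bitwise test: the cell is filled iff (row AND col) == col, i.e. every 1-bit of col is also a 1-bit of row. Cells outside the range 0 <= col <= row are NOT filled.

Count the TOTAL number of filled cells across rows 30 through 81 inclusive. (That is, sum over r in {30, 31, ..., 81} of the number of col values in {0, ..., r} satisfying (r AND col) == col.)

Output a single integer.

Answer: 708

Derivation:
r30=11110 pc4: +16 =16
r31=11111 pc5: +32 =48
r32=100000 pc1: +2 =50
r33=100001 pc2: +4 =54
r34=100010 pc2: +4 =58
r35=100011 pc3: +8 =66
r36=100100 pc2: +4 =70
r37=100101 pc3: +8 =78
r38=100110 pc3: +8 =86
r39=100111 pc4: +16 =102
r40=101000 pc2: +4 =106
r41=101001 pc3: +8 =114
r42=101010 pc3: +8 =122
r43=101011 pc4: +16 =138
r44=101100 pc3: +8 =146
r45=101101 pc4: +16 =162
r46=101110 pc4: +16 =178
r47=101111 pc5: +32 =210
r48=110000 pc2: +4 =214
r49=110001 pc3: +8 =222
r50=110010 pc3: +8 =230
r51=110011 pc4: +16 =246
r52=110100 pc3: +8 =254
r53=110101 pc4: +16 =270
r54=110110 pc4: +16 =286
r55=110111 pc5: +32 =318
r56=111000 pc3: +8 =326
r57=111001 pc4: +16 =342
r58=111010 pc4: +16 =358
r59=111011 pc5: +32 =390
r60=111100 pc4: +16 =406
r61=111101 pc5: +32 =438
r62=111110 pc5: +32 =470
r63=111111 pc6: +64 =534
r64=1000000 pc1: +2 =536
r65=1000001 pc2: +4 =540
r66=1000010 pc2: +4 =544
r67=1000011 pc3: +8 =552
r68=1000100 pc2: +4 =556
r69=1000101 pc3: +8 =564
r70=1000110 pc3: +8 =572
r71=1000111 pc4: +16 =588
r72=1001000 pc2: +4 =592
r73=1001001 pc3: +8 =600
r74=1001010 pc3: +8 =608
r75=1001011 pc4: +16 =624
r76=1001100 pc3: +8 =632
r77=1001101 pc4: +16 =648
r78=1001110 pc4: +16 =664
r79=1001111 pc5: +32 =696
r80=1010000 pc2: +4 =700
r81=1010001 pc3: +8 =708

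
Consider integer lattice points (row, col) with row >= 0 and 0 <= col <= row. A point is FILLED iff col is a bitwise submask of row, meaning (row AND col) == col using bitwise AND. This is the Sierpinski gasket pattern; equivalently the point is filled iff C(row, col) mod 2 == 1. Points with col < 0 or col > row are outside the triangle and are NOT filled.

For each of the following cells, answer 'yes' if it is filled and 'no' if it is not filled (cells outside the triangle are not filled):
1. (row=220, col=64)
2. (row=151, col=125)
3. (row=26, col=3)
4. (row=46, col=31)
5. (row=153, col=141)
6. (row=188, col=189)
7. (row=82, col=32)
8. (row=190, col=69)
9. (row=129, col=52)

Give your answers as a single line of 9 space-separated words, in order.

Answer: yes no no no no no no no no

Derivation:
(220,64): row=0b11011100, col=0b1000000, row AND col = 0b1000000 = 64; 64 == 64 -> filled
(151,125): row=0b10010111, col=0b1111101, row AND col = 0b10101 = 21; 21 != 125 -> empty
(26,3): row=0b11010, col=0b11, row AND col = 0b10 = 2; 2 != 3 -> empty
(46,31): row=0b101110, col=0b11111, row AND col = 0b1110 = 14; 14 != 31 -> empty
(153,141): row=0b10011001, col=0b10001101, row AND col = 0b10001001 = 137; 137 != 141 -> empty
(188,189): col outside [0, 188] -> not filled
(82,32): row=0b1010010, col=0b100000, row AND col = 0b0 = 0; 0 != 32 -> empty
(190,69): row=0b10111110, col=0b1000101, row AND col = 0b100 = 4; 4 != 69 -> empty
(129,52): row=0b10000001, col=0b110100, row AND col = 0b0 = 0; 0 != 52 -> empty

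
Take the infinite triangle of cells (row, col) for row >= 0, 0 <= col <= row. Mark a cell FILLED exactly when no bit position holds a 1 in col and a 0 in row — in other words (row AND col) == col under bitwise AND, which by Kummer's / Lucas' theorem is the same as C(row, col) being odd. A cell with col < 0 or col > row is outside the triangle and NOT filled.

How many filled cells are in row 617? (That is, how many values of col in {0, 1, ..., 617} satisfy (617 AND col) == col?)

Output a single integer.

Answer: 32

Derivation:
617 in binary = 1001101001
popcount(617) = number of 1-bits in 1001101001 = 5
A col c satisfies (617 AND c) == c iff every set bit of c is also set in 617; each of the 5 set bits of 617 can independently be on or off in c.
count = 2^5 = 32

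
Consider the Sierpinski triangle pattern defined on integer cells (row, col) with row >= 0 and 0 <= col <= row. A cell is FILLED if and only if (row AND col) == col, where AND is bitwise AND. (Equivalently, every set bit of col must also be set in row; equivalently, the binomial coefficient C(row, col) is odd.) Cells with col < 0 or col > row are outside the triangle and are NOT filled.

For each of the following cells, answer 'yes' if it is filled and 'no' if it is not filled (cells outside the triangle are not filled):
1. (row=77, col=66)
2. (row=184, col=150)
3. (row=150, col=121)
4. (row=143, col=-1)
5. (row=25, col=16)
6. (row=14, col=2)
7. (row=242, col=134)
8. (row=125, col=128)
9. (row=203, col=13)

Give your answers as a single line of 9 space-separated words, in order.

(77,66): row=0b1001101, col=0b1000010, row AND col = 0b1000000 = 64; 64 != 66 -> empty
(184,150): row=0b10111000, col=0b10010110, row AND col = 0b10010000 = 144; 144 != 150 -> empty
(150,121): row=0b10010110, col=0b1111001, row AND col = 0b10000 = 16; 16 != 121 -> empty
(143,-1): col outside [0, 143] -> not filled
(25,16): row=0b11001, col=0b10000, row AND col = 0b10000 = 16; 16 == 16 -> filled
(14,2): row=0b1110, col=0b10, row AND col = 0b10 = 2; 2 == 2 -> filled
(242,134): row=0b11110010, col=0b10000110, row AND col = 0b10000010 = 130; 130 != 134 -> empty
(125,128): col outside [0, 125] -> not filled
(203,13): row=0b11001011, col=0b1101, row AND col = 0b1001 = 9; 9 != 13 -> empty

Answer: no no no no yes yes no no no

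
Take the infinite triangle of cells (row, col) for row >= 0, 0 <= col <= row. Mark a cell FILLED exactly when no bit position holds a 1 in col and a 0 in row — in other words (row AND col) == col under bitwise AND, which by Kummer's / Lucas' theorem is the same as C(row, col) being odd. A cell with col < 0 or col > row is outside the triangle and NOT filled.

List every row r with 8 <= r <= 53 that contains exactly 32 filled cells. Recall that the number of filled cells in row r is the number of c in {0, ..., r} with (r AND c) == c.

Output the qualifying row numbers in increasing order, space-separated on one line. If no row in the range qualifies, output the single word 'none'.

Row r has 2^popcount(r) filled cells, so we need popcount(r) = log2(32) = 5.
Scan r = 8..53 and keep those with exactly 5 one-bits:
r=8=1000 popcount=1 -> skip
r=9=1001 popcount=2 -> skip
r=10=1010 popcount=2 -> skip
r=11=1011 popcount=3 -> skip
r=12=1100 popcount=2 -> skip
r=13=1101 popcount=3 -> skip
r=14=1110 popcount=3 -> skip
r=15=1111 popcount=4 -> skip
r=16=10000 popcount=1 -> skip
r=17=10001 popcount=2 -> skip
r=18=10010 popcount=2 -> skip
r=19=10011 popcount=3 -> skip
r=20=10100 popcount=2 -> skip
r=21=10101 popcount=3 -> skip
r=22=10110 popcount=3 -> skip
r=23=10111 popcount=4 -> skip
r=24=11000 popcount=2 -> skip
r=25=11001 popcount=3 -> skip
r=26=11010 popcount=3 -> skip
r=27=11011 popcount=4 -> skip
r=28=11100 popcount=3 -> skip
r=29=11101 popcount=4 -> skip
r=30=11110 popcount=4 -> skip
r=31=11111 popcount=5 -> KEEP
r=32=100000 popcount=1 -> skip
r=33=100001 popcount=2 -> skip
r=34=100010 popcount=2 -> skip
r=35=100011 popcount=3 -> skip
r=36=100100 popcount=2 -> skip
r=37=100101 popcount=3 -> skip
r=38=100110 popcount=3 -> skip
r=39=100111 popcount=4 -> skip
r=40=101000 popcount=2 -> skip
r=41=101001 popcount=3 -> skip
r=42=101010 popcount=3 -> skip
r=43=101011 popcount=4 -> skip
r=44=101100 popcount=3 -> skip
r=45=101101 popcount=4 -> skip
r=46=101110 popcount=4 -> skip
r=47=101111 popcount=5 -> KEEP
r=48=110000 popcount=2 -> skip
r=49=110001 popcount=3 -> skip
r=50=110010 popcount=3 -> skip
r=51=110011 popcount=4 -> skip
r=52=110100 popcount=3 -> skip
r=53=110101 popcount=4 -> skip
Kept rows: 31 47

Answer: 31 47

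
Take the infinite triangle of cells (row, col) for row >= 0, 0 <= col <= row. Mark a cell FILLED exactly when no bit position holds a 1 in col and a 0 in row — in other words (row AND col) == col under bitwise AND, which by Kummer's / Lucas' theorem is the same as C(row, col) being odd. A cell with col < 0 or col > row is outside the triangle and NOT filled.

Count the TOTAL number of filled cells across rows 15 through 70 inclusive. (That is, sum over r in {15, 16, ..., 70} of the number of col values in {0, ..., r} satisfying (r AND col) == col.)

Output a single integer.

Answer: 702

Derivation:
r15=1111 pc4: +16 =16
r16=10000 pc1: +2 =18
r17=10001 pc2: +4 =22
r18=10010 pc2: +4 =26
r19=10011 pc3: +8 =34
r20=10100 pc2: +4 =38
r21=10101 pc3: +8 =46
r22=10110 pc3: +8 =54
r23=10111 pc4: +16 =70
r24=11000 pc2: +4 =74
r25=11001 pc3: +8 =82
r26=11010 pc3: +8 =90
r27=11011 pc4: +16 =106
r28=11100 pc3: +8 =114
r29=11101 pc4: +16 =130
r30=11110 pc4: +16 =146
r31=11111 pc5: +32 =178
r32=100000 pc1: +2 =180
r33=100001 pc2: +4 =184
r34=100010 pc2: +4 =188
r35=100011 pc3: +8 =196
r36=100100 pc2: +4 =200
r37=100101 pc3: +8 =208
r38=100110 pc3: +8 =216
r39=100111 pc4: +16 =232
r40=101000 pc2: +4 =236
r41=101001 pc3: +8 =244
r42=101010 pc3: +8 =252
r43=101011 pc4: +16 =268
r44=101100 pc3: +8 =276
r45=101101 pc4: +16 =292
r46=101110 pc4: +16 =308
r47=101111 pc5: +32 =340
r48=110000 pc2: +4 =344
r49=110001 pc3: +8 =352
r50=110010 pc3: +8 =360
r51=110011 pc4: +16 =376
r52=110100 pc3: +8 =384
r53=110101 pc4: +16 =400
r54=110110 pc4: +16 =416
r55=110111 pc5: +32 =448
r56=111000 pc3: +8 =456
r57=111001 pc4: +16 =472
r58=111010 pc4: +16 =488
r59=111011 pc5: +32 =520
r60=111100 pc4: +16 =536
r61=111101 pc5: +32 =568
r62=111110 pc5: +32 =600
r63=111111 pc6: +64 =664
r64=1000000 pc1: +2 =666
r65=1000001 pc2: +4 =670
r66=1000010 pc2: +4 =674
r67=1000011 pc3: +8 =682
r68=1000100 pc2: +4 =686
r69=1000101 pc3: +8 =694
r70=1000110 pc3: +8 =702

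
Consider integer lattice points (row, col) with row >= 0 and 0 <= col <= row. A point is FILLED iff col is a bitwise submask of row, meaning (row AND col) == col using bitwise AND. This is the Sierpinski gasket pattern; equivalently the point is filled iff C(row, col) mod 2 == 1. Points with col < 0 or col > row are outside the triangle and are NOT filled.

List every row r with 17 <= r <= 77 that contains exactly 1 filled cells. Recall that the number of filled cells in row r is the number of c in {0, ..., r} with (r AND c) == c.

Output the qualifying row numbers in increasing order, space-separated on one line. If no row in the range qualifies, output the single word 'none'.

Row r has 2^popcount(r) filled cells, so we need popcount(r) = log2(1) = 0.
Scan r = 17..77 and keep those with exactly 0 one-bits:
r=17=10001 popcount=2 -> skip
r=18=10010 popcount=2 -> skip
r=19=10011 popcount=3 -> skip
r=20=10100 popcount=2 -> skip
r=21=10101 popcount=3 -> skip
r=22=10110 popcount=3 -> skip
r=23=10111 popcount=4 -> skip
r=24=11000 popcount=2 -> skip
r=25=11001 popcount=3 -> skip
r=26=11010 popcount=3 -> skip
r=27=11011 popcount=4 -> skip
r=28=11100 popcount=3 -> skip
r=29=11101 popcount=4 -> skip
r=30=11110 popcount=4 -> skip
r=31=11111 popcount=5 -> skip
r=32=100000 popcount=1 -> skip
r=33=100001 popcount=2 -> skip
r=34=100010 popcount=2 -> skip
r=35=100011 popcount=3 -> skip
r=36=100100 popcount=2 -> skip
r=37=100101 popcount=3 -> skip
r=38=100110 popcount=3 -> skip
r=39=100111 popcount=4 -> skip
r=40=101000 popcount=2 -> skip
r=41=101001 popcount=3 -> skip
r=42=101010 popcount=3 -> skip
r=43=101011 popcount=4 -> skip
r=44=101100 popcount=3 -> skip
r=45=101101 popcount=4 -> skip
r=46=101110 popcount=4 -> skip
r=47=101111 popcount=5 -> skip
r=48=110000 popcount=2 -> skip
r=49=110001 popcount=3 -> skip
r=50=110010 popcount=3 -> skip
r=51=110011 popcount=4 -> skip
r=52=110100 popcount=3 -> skip
r=53=110101 popcount=4 -> skip
r=54=110110 popcount=4 -> skip
r=55=110111 popcount=5 -> skip
r=56=111000 popcount=3 -> skip
r=57=111001 popcount=4 -> skip
r=58=111010 popcount=4 -> skip
r=59=111011 popcount=5 -> skip
r=60=111100 popcount=4 -> skip
r=61=111101 popcount=5 -> skip
r=62=111110 popcount=5 -> skip
r=63=111111 popcount=6 -> skip
r=64=1000000 popcount=1 -> skip
r=65=1000001 popcount=2 -> skip
r=66=1000010 popcount=2 -> skip
r=67=1000011 popcount=3 -> skip
r=68=1000100 popcount=2 -> skip
r=69=1000101 popcount=3 -> skip
r=70=1000110 popcount=3 -> skip
r=71=1000111 popcount=4 -> skip
r=72=1001000 popcount=2 -> skip
r=73=1001001 popcount=3 -> skip
r=74=1001010 popcount=3 -> skip
r=75=1001011 popcount=4 -> skip
r=76=1001100 popcount=3 -> skip
r=77=1001101 popcount=4 -> skip
Kept rows: none

Answer: none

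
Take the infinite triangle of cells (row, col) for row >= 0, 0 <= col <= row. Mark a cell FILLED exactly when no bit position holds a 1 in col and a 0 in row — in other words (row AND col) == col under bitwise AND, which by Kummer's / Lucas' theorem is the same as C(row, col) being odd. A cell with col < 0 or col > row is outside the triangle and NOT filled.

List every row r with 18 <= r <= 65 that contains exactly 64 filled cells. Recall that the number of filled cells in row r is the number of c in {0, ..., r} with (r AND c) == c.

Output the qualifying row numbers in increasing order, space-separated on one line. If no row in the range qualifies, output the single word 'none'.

Answer: 63

Derivation:
Row r has 2^popcount(r) filled cells, so we need popcount(r) = log2(64) = 6.
Scan r = 18..65 and keep those with exactly 6 one-bits:
r=18=10010 popcount=2 -> skip
r=19=10011 popcount=3 -> skip
r=20=10100 popcount=2 -> skip
r=21=10101 popcount=3 -> skip
r=22=10110 popcount=3 -> skip
r=23=10111 popcount=4 -> skip
r=24=11000 popcount=2 -> skip
r=25=11001 popcount=3 -> skip
r=26=11010 popcount=3 -> skip
r=27=11011 popcount=4 -> skip
r=28=11100 popcount=3 -> skip
r=29=11101 popcount=4 -> skip
r=30=11110 popcount=4 -> skip
r=31=11111 popcount=5 -> skip
r=32=100000 popcount=1 -> skip
r=33=100001 popcount=2 -> skip
r=34=100010 popcount=2 -> skip
r=35=100011 popcount=3 -> skip
r=36=100100 popcount=2 -> skip
r=37=100101 popcount=3 -> skip
r=38=100110 popcount=3 -> skip
r=39=100111 popcount=4 -> skip
r=40=101000 popcount=2 -> skip
r=41=101001 popcount=3 -> skip
r=42=101010 popcount=3 -> skip
r=43=101011 popcount=4 -> skip
r=44=101100 popcount=3 -> skip
r=45=101101 popcount=4 -> skip
r=46=101110 popcount=4 -> skip
r=47=101111 popcount=5 -> skip
r=48=110000 popcount=2 -> skip
r=49=110001 popcount=3 -> skip
r=50=110010 popcount=3 -> skip
r=51=110011 popcount=4 -> skip
r=52=110100 popcount=3 -> skip
r=53=110101 popcount=4 -> skip
r=54=110110 popcount=4 -> skip
r=55=110111 popcount=5 -> skip
r=56=111000 popcount=3 -> skip
r=57=111001 popcount=4 -> skip
r=58=111010 popcount=4 -> skip
r=59=111011 popcount=5 -> skip
r=60=111100 popcount=4 -> skip
r=61=111101 popcount=5 -> skip
r=62=111110 popcount=5 -> skip
r=63=111111 popcount=6 -> KEEP
r=64=1000000 popcount=1 -> skip
r=65=1000001 popcount=2 -> skip
Kept rows: 63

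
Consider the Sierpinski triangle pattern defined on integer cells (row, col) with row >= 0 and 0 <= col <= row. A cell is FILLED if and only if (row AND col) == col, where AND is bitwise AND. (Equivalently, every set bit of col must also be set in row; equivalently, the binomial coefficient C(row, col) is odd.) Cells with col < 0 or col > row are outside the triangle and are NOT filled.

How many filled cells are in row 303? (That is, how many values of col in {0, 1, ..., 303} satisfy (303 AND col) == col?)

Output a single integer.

303 in binary = 100101111
popcount(303) = number of 1-bits in 100101111 = 6
A col c satisfies (303 AND c) == c iff every set bit of c is also set in 303; each of the 6 set bits of 303 can independently be on or off in c.
count = 2^6 = 64

Answer: 64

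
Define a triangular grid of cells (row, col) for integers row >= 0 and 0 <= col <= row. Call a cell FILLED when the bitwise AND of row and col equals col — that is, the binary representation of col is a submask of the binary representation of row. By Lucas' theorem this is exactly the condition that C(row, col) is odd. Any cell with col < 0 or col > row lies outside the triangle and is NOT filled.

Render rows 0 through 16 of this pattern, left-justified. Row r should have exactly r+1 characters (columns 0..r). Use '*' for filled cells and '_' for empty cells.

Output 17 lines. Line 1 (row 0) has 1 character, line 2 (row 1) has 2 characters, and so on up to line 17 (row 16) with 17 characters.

r0=0: *
r1=1: **
r2=10: *_*
r3=11: ****
r4=100: *___*
r5=101: **__**
r6=110: *_*_*_*
r7=111: ********
r8=1000: *_______*
r9=1001: **______**
r10=1010: *_*_____*_*
r11=1011: ****____****
r12=1100: *___*___*___*
r13=1101: **__**__**__**
r14=1110: *_*_*_*_*_*_*_*
r15=1111: ****************
r16=10000: *_______________*

Answer: *
**
*_*
****
*___*
**__**
*_*_*_*
********
*_______*
**______**
*_*_____*_*
****____****
*___*___*___*
**__**__**__**
*_*_*_*_*_*_*_*
****************
*_______________*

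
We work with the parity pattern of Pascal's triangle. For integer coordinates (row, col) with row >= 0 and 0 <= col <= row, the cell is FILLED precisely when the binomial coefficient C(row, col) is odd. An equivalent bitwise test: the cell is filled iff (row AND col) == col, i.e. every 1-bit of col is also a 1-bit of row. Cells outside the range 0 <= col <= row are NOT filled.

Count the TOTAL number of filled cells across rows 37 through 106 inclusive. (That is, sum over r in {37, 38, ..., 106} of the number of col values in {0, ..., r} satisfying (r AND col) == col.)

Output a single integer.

Answer: 1098

Derivation:
r37=100101 pc3: +8 =8
r38=100110 pc3: +8 =16
r39=100111 pc4: +16 =32
r40=101000 pc2: +4 =36
r41=101001 pc3: +8 =44
r42=101010 pc3: +8 =52
r43=101011 pc4: +16 =68
r44=101100 pc3: +8 =76
r45=101101 pc4: +16 =92
r46=101110 pc4: +16 =108
r47=101111 pc5: +32 =140
r48=110000 pc2: +4 =144
r49=110001 pc3: +8 =152
r50=110010 pc3: +8 =160
r51=110011 pc4: +16 =176
r52=110100 pc3: +8 =184
r53=110101 pc4: +16 =200
r54=110110 pc4: +16 =216
r55=110111 pc5: +32 =248
r56=111000 pc3: +8 =256
r57=111001 pc4: +16 =272
r58=111010 pc4: +16 =288
r59=111011 pc5: +32 =320
r60=111100 pc4: +16 =336
r61=111101 pc5: +32 =368
r62=111110 pc5: +32 =400
r63=111111 pc6: +64 =464
r64=1000000 pc1: +2 =466
r65=1000001 pc2: +4 =470
r66=1000010 pc2: +4 =474
r67=1000011 pc3: +8 =482
r68=1000100 pc2: +4 =486
r69=1000101 pc3: +8 =494
r70=1000110 pc3: +8 =502
r71=1000111 pc4: +16 =518
r72=1001000 pc2: +4 =522
r73=1001001 pc3: +8 =530
r74=1001010 pc3: +8 =538
r75=1001011 pc4: +16 =554
r76=1001100 pc3: +8 =562
r77=1001101 pc4: +16 =578
r78=1001110 pc4: +16 =594
r79=1001111 pc5: +32 =626
r80=1010000 pc2: +4 =630
r81=1010001 pc3: +8 =638
r82=1010010 pc3: +8 =646
r83=1010011 pc4: +16 =662
r84=1010100 pc3: +8 =670
r85=1010101 pc4: +16 =686
r86=1010110 pc4: +16 =702
r87=1010111 pc5: +32 =734
r88=1011000 pc3: +8 =742
r89=1011001 pc4: +16 =758
r90=1011010 pc4: +16 =774
r91=1011011 pc5: +32 =806
r92=1011100 pc4: +16 =822
r93=1011101 pc5: +32 =854
r94=1011110 pc5: +32 =886
r95=1011111 pc6: +64 =950
r96=1100000 pc2: +4 =954
r97=1100001 pc3: +8 =962
r98=1100010 pc3: +8 =970
r99=1100011 pc4: +16 =986
r100=1100100 pc3: +8 =994
r101=1100101 pc4: +16 =1010
r102=1100110 pc4: +16 =1026
r103=1100111 pc5: +32 =1058
r104=1101000 pc3: +8 =1066
r105=1101001 pc4: +16 =1082
r106=1101010 pc4: +16 =1098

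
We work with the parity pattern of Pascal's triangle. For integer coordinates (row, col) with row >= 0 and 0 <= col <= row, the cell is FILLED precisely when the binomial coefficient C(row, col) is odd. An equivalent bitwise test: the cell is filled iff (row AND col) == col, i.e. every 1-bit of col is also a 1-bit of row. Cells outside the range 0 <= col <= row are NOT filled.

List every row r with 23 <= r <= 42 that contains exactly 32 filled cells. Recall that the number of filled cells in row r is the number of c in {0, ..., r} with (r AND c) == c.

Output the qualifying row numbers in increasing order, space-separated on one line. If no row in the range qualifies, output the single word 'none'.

Row r has 2^popcount(r) filled cells, so we need popcount(r) = log2(32) = 5.
Scan r = 23..42 and keep those with exactly 5 one-bits:
r=23=10111 popcount=4 -> skip
r=24=11000 popcount=2 -> skip
r=25=11001 popcount=3 -> skip
r=26=11010 popcount=3 -> skip
r=27=11011 popcount=4 -> skip
r=28=11100 popcount=3 -> skip
r=29=11101 popcount=4 -> skip
r=30=11110 popcount=4 -> skip
r=31=11111 popcount=5 -> KEEP
r=32=100000 popcount=1 -> skip
r=33=100001 popcount=2 -> skip
r=34=100010 popcount=2 -> skip
r=35=100011 popcount=3 -> skip
r=36=100100 popcount=2 -> skip
r=37=100101 popcount=3 -> skip
r=38=100110 popcount=3 -> skip
r=39=100111 popcount=4 -> skip
r=40=101000 popcount=2 -> skip
r=41=101001 popcount=3 -> skip
r=42=101010 popcount=3 -> skip
Kept rows: 31

Answer: 31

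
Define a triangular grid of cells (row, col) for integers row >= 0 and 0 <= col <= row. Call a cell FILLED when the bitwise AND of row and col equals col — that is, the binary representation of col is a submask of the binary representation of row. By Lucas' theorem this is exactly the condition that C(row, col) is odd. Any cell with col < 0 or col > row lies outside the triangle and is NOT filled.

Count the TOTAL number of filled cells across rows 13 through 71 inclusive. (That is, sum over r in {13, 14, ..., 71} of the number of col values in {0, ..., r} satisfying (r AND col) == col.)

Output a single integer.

Answer: 734

Derivation:
r13=1101 pc3: +8 =8
r14=1110 pc3: +8 =16
r15=1111 pc4: +16 =32
r16=10000 pc1: +2 =34
r17=10001 pc2: +4 =38
r18=10010 pc2: +4 =42
r19=10011 pc3: +8 =50
r20=10100 pc2: +4 =54
r21=10101 pc3: +8 =62
r22=10110 pc3: +8 =70
r23=10111 pc4: +16 =86
r24=11000 pc2: +4 =90
r25=11001 pc3: +8 =98
r26=11010 pc3: +8 =106
r27=11011 pc4: +16 =122
r28=11100 pc3: +8 =130
r29=11101 pc4: +16 =146
r30=11110 pc4: +16 =162
r31=11111 pc5: +32 =194
r32=100000 pc1: +2 =196
r33=100001 pc2: +4 =200
r34=100010 pc2: +4 =204
r35=100011 pc3: +8 =212
r36=100100 pc2: +4 =216
r37=100101 pc3: +8 =224
r38=100110 pc3: +8 =232
r39=100111 pc4: +16 =248
r40=101000 pc2: +4 =252
r41=101001 pc3: +8 =260
r42=101010 pc3: +8 =268
r43=101011 pc4: +16 =284
r44=101100 pc3: +8 =292
r45=101101 pc4: +16 =308
r46=101110 pc4: +16 =324
r47=101111 pc5: +32 =356
r48=110000 pc2: +4 =360
r49=110001 pc3: +8 =368
r50=110010 pc3: +8 =376
r51=110011 pc4: +16 =392
r52=110100 pc3: +8 =400
r53=110101 pc4: +16 =416
r54=110110 pc4: +16 =432
r55=110111 pc5: +32 =464
r56=111000 pc3: +8 =472
r57=111001 pc4: +16 =488
r58=111010 pc4: +16 =504
r59=111011 pc5: +32 =536
r60=111100 pc4: +16 =552
r61=111101 pc5: +32 =584
r62=111110 pc5: +32 =616
r63=111111 pc6: +64 =680
r64=1000000 pc1: +2 =682
r65=1000001 pc2: +4 =686
r66=1000010 pc2: +4 =690
r67=1000011 pc3: +8 =698
r68=1000100 pc2: +4 =702
r69=1000101 pc3: +8 =710
r70=1000110 pc3: +8 =718
r71=1000111 pc4: +16 =734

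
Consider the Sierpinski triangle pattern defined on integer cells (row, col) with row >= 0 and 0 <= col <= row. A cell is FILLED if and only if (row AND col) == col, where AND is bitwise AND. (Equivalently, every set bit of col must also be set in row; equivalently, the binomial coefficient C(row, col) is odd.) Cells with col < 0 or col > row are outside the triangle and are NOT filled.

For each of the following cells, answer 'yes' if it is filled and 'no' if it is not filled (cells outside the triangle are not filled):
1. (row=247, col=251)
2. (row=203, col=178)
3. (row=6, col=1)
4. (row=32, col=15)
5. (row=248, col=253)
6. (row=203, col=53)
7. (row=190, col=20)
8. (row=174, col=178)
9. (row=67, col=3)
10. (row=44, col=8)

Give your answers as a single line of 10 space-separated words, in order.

Answer: no no no no no no yes no yes yes

Derivation:
(247,251): col outside [0, 247] -> not filled
(203,178): row=0b11001011, col=0b10110010, row AND col = 0b10000010 = 130; 130 != 178 -> empty
(6,1): row=0b110, col=0b1, row AND col = 0b0 = 0; 0 != 1 -> empty
(32,15): row=0b100000, col=0b1111, row AND col = 0b0 = 0; 0 != 15 -> empty
(248,253): col outside [0, 248] -> not filled
(203,53): row=0b11001011, col=0b110101, row AND col = 0b1 = 1; 1 != 53 -> empty
(190,20): row=0b10111110, col=0b10100, row AND col = 0b10100 = 20; 20 == 20 -> filled
(174,178): col outside [0, 174] -> not filled
(67,3): row=0b1000011, col=0b11, row AND col = 0b11 = 3; 3 == 3 -> filled
(44,8): row=0b101100, col=0b1000, row AND col = 0b1000 = 8; 8 == 8 -> filled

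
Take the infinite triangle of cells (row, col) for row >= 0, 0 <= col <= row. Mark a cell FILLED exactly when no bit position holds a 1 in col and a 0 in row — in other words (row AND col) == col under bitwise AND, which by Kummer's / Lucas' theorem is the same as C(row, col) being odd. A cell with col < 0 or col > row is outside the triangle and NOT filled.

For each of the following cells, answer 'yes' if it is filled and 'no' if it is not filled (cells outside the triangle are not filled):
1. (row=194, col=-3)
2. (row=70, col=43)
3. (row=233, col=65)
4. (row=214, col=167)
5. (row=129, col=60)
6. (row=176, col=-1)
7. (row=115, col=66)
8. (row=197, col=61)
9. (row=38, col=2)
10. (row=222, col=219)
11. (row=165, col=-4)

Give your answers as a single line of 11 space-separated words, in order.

Answer: no no yes no no no yes no yes no no

Derivation:
(194,-3): col outside [0, 194] -> not filled
(70,43): row=0b1000110, col=0b101011, row AND col = 0b10 = 2; 2 != 43 -> empty
(233,65): row=0b11101001, col=0b1000001, row AND col = 0b1000001 = 65; 65 == 65 -> filled
(214,167): row=0b11010110, col=0b10100111, row AND col = 0b10000110 = 134; 134 != 167 -> empty
(129,60): row=0b10000001, col=0b111100, row AND col = 0b0 = 0; 0 != 60 -> empty
(176,-1): col outside [0, 176] -> not filled
(115,66): row=0b1110011, col=0b1000010, row AND col = 0b1000010 = 66; 66 == 66 -> filled
(197,61): row=0b11000101, col=0b111101, row AND col = 0b101 = 5; 5 != 61 -> empty
(38,2): row=0b100110, col=0b10, row AND col = 0b10 = 2; 2 == 2 -> filled
(222,219): row=0b11011110, col=0b11011011, row AND col = 0b11011010 = 218; 218 != 219 -> empty
(165,-4): col outside [0, 165] -> not filled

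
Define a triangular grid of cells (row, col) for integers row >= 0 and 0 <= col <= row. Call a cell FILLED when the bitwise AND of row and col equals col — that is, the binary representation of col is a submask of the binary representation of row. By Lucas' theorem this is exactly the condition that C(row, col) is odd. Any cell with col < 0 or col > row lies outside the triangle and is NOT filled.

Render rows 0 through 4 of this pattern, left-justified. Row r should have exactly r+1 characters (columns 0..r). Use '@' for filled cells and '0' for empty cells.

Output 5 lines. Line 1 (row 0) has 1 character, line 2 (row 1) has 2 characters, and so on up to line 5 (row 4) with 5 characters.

Answer: @
@@
@0@
@@@@
@000@

Derivation:
r0=0: @
r1=1: @@
r2=10: @0@
r3=11: @@@@
r4=100: @000@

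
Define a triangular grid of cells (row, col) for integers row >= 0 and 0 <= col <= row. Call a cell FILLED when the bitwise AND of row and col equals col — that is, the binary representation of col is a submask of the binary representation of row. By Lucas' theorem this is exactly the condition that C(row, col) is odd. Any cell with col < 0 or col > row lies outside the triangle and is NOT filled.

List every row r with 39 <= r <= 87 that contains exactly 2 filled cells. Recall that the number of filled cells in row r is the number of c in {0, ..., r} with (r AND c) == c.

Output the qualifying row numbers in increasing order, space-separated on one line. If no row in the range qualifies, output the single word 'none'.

Row r has 2^popcount(r) filled cells, so we need popcount(r) = log2(2) = 1.
Scan r = 39..87 and keep those with exactly 1 one-bits:
r=39=100111 popcount=4 -> skip
r=40=101000 popcount=2 -> skip
r=41=101001 popcount=3 -> skip
r=42=101010 popcount=3 -> skip
r=43=101011 popcount=4 -> skip
r=44=101100 popcount=3 -> skip
r=45=101101 popcount=4 -> skip
r=46=101110 popcount=4 -> skip
r=47=101111 popcount=5 -> skip
r=48=110000 popcount=2 -> skip
r=49=110001 popcount=3 -> skip
r=50=110010 popcount=3 -> skip
r=51=110011 popcount=4 -> skip
r=52=110100 popcount=3 -> skip
r=53=110101 popcount=4 -> skip
r=54=110110 popcount=4 -> skip
r=55=110111 popcount=5 -> skip
r=56=111000 popcount=3 -> skip
r=57=111001 popcount=4 -> skip
r=58=111010 popcount=4 -> skip
r=59=111011 popcount=5 -> skip
r=60=111100 popcount=4 -> skip
r=61=111101 popcount=5 -> skip
r=62=111110 popcount=5 -> skip
r=63=111111 popcount=6 -> skip
r=64=1000000 popcount=1 -> KEEP
r=65=1000001 popcount=2 -> skip
r=66=1000010 popcount=2 -> skip
r=67=1000011 popcount=3 -> skip
r=68=1000100 popcount=2 -> skip
r=69=1000101 popcount=3 -> skip
r=70=1000110 popcount=3 -> skip
r=71=1000111 popcount=4 -> skip
r=72=1001000 popcount=2 -> skip
r=73=1001001 popcount=3 -> skip
r=74=1001010 popcount=3 -> skip
r=75=1001011 popcount=4 -> skip
r=76=1001100 popcount=3 -> skip
r=77=1001101 popcount=4 -> skip
r=78=1001110 popcount=4 -> skip
r=79=1001111 popcount=5 -> skip
r=80=1010000 popcount=2 -> skip
r=81=1010001 popcount=3 -> skip
r=82=1010010 popcount=3 -> skip
r=83=1010011 popcount=4 -> skip
r=84=1010100 popcount=3 -> skip
r=85=1010101 popcount=4 -> skip
r=86=1010110 popcount=4 -> skip
r=87=1010111 popcount=5 -> skip
Kept rows: 64

Answer: 64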